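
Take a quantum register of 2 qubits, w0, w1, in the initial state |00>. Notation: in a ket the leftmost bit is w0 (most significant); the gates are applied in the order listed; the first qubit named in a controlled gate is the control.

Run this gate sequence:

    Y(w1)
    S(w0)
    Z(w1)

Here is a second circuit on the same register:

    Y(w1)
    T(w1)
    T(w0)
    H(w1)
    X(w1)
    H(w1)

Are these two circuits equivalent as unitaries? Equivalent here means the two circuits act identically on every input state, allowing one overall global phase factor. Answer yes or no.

No, they are not equivalent — no single phase factor reconciles the two unitaries.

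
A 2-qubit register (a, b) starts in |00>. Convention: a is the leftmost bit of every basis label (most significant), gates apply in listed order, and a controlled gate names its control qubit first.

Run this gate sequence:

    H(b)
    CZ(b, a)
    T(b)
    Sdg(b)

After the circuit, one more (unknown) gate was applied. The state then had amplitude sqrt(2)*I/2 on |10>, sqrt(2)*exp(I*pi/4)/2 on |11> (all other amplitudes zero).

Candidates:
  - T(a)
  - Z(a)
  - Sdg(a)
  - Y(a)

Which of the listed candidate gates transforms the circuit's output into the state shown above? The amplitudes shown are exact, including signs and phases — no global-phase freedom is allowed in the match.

The applied gate was Y(a).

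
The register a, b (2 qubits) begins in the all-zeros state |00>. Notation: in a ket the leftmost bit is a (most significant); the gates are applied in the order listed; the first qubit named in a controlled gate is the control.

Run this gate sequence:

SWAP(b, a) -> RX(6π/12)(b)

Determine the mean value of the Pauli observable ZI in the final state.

In the final state, ZI has expectation 1.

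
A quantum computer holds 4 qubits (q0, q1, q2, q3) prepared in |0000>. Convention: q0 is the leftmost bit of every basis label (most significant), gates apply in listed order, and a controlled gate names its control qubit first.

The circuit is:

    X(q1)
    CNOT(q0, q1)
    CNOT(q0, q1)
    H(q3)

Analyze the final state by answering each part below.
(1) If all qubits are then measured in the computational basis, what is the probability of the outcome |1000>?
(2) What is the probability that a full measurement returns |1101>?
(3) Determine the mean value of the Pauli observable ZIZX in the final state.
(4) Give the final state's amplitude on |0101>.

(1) The probability of measuring |1000> is 0. Key observation: gates 2-3 undo each other exactly, leaving only the rest of the circuit to track.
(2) The probability of measuring |1101> is 0.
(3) The expectation value of ZIZX is 1.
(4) The final state's coefficient on |0101> equals sqrt(2)/2.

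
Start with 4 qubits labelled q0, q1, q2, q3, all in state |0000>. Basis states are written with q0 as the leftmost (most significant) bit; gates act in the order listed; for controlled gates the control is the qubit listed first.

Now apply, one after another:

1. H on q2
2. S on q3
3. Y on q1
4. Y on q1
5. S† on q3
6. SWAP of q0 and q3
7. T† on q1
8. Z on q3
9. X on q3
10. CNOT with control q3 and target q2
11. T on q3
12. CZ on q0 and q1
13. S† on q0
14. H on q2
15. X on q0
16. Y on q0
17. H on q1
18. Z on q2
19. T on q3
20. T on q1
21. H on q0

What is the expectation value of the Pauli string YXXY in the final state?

In the final state, YXXY has expectation 0. Key observation: steps 2-5 multiply out to the identity, so the circuit reduces to the remaining gates.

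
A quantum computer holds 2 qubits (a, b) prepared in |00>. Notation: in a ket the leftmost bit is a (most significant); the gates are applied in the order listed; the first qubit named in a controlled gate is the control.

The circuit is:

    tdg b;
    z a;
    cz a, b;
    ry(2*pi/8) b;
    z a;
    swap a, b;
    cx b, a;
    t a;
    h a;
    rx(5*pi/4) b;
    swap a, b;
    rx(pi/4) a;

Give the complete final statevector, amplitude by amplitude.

The resulting statevector has amplitude -sqrt(4 - 2*sqrt(2))/4 - sqrt(2 - sqrt(2))/4 - sqrt(2*sqrt(2) + 4)*exp(I*pi/4)/4 + sqrt(sqrt(2) + 2)*exp(I*pi/4)/4 on |00>, -sqrt(4 - 2*sqrt(2))/4 - sqrt(2 - sqrt(2))/4 - sqrt(sqrt(2) + 2)*exp(I*pi/4)/4 + sqrt(2*sqrt(2) + 4)*exp(I*pi/4)/4 on |01>, -I*sqrt(sqrt(2) + 2)/4 - sqrt(2 - sqrt(2))*exp(3*I*pi/4)/4 on |10>, -I*sqrt(sqrt(2) + 2)/4 + sqrt(2 - sqrt(2))*exp(3*I*pi/4)/4 on |11>.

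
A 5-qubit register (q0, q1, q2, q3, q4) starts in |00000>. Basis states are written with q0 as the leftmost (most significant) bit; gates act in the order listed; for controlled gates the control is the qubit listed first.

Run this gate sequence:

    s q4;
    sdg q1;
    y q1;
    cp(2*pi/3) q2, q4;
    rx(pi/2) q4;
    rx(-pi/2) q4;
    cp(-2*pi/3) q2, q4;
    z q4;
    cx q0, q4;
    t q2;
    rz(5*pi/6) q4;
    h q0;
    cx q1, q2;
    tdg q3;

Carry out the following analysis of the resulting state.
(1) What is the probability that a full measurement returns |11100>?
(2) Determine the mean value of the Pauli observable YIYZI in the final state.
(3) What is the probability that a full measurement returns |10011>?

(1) The probability of measuring |11100> is 1/2. Key observation: the block from step 4 through step 7 cancels to the identity and can be dropped.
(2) The expectation value of YIYZI is 0.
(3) A full measurement returns |10011> with probability 0.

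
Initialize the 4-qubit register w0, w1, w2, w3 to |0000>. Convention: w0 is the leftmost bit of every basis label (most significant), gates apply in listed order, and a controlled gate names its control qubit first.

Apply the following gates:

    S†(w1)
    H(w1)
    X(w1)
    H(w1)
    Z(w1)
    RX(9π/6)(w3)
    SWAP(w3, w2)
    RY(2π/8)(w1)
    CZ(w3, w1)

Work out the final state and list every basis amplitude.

The resulting statevector has amplitude -sqrt(2*sqrt(2) + 4)/4 on |0000>, -I*sqrt(2*sqrt(2) + 4)/4 on |0010>, -sqrt(4 - 2*sqrt(2))/4 on |0100>, -I*sqrt(4 - 2*sqrt(2))/4 on |0110>, and 0 on every other basis state. Key observation: gates 2-5 undo each other exactly, leaving only the rest of the circuit to track.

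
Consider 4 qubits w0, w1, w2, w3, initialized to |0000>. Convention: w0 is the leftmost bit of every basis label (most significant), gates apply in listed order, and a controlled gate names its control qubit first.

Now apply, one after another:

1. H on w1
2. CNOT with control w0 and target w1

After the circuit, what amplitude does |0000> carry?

The final state's coefficient on |0000> equals sqrt(2)/2.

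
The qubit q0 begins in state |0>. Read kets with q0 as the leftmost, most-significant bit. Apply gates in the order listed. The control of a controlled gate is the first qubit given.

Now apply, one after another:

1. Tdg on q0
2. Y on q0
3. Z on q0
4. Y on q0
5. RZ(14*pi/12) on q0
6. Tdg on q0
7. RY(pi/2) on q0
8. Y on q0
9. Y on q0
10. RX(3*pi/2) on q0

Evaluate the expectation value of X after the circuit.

The observable X averages to 1.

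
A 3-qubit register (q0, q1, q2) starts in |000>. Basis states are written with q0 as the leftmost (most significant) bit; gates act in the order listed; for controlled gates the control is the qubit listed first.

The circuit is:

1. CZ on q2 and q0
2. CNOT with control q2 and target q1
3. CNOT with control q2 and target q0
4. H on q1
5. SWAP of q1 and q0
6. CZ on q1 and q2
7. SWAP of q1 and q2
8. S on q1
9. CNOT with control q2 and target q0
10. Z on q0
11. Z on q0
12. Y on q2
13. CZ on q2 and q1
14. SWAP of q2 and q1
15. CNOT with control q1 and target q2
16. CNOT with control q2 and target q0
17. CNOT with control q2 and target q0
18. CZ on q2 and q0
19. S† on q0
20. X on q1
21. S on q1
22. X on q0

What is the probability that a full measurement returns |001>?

A full measurement returns |001> with probability 1/2.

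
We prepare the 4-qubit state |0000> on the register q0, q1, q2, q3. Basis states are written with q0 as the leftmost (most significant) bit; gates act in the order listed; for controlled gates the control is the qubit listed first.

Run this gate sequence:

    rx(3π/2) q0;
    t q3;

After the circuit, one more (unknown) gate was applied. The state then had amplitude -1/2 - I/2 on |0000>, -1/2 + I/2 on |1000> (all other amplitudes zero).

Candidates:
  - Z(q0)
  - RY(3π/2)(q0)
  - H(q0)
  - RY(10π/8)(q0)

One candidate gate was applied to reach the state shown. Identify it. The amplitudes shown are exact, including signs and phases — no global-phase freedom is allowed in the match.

The applied gate was H(q0).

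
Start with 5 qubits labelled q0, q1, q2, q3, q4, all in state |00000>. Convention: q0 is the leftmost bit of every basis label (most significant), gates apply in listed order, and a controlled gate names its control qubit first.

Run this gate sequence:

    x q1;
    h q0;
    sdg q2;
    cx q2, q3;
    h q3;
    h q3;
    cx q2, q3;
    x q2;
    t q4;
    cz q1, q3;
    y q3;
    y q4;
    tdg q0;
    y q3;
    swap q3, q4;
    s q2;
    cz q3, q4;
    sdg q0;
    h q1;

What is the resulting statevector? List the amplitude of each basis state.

The final amplitudes are -1/2 on |00110>, 1/2 on |01110>, exp(I*pi/4)/2 on |10110>, -exp(I*pi/4)/2 on |11110>, and 0 on every other basis state. Key observation: gates 4-7 undo each other exactly, leaving only the rest of the circuit to track.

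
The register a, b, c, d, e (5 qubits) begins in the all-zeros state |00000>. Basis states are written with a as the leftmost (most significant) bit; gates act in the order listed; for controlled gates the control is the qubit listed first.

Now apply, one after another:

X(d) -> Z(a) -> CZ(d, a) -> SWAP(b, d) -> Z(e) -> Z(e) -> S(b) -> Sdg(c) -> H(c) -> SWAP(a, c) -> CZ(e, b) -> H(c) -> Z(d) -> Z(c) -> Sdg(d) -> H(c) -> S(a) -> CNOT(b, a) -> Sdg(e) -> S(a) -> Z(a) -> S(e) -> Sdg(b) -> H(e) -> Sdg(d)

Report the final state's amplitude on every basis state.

The final amplitudes are I/2 on |01100>, I/2 on |01101>, -I/2 on |11100>, -I/2 on |11101>, and 0 on every other basis state.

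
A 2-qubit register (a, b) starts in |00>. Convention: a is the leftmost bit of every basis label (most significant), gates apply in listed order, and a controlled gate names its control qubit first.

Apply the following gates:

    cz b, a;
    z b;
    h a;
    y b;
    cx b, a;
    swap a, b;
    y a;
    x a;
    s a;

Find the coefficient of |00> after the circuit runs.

The amplitude on |00> is 0.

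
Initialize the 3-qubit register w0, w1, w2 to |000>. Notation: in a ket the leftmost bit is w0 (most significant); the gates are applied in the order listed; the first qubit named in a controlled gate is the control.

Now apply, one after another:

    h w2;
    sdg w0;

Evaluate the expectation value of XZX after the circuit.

The expectation value of XZX is 0.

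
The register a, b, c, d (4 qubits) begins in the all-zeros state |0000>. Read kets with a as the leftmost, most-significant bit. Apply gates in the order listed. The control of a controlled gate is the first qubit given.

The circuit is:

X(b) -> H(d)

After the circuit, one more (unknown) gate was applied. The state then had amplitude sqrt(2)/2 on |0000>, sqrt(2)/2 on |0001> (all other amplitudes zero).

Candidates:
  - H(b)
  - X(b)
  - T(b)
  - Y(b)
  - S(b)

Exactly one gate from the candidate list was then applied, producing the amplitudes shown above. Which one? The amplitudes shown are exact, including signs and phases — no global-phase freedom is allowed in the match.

It was X(b) that produced the state shown.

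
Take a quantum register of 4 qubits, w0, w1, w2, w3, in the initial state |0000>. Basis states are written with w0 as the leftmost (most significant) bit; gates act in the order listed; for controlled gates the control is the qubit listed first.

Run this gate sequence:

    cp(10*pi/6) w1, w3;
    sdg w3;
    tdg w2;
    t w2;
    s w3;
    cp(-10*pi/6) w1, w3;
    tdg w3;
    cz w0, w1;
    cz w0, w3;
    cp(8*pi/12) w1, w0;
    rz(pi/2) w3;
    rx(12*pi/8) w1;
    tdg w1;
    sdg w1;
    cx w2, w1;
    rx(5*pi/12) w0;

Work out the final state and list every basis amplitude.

After the circuit, the state carries amplitude (sqrt(12 - 6*sqrt(2))/8 + sqrt(2*sqrt(2) + 4)/8)*exp(3*I*pi/4) on |0000>, I*sqrt(12 - 6*sqrt(2))/8 + I*sqrt(2*sqrt(2) + 4)/8 on |0100>, (-sqrt(4 - 2*sqrt(2))/8 + sqrt(6*sqrt(2) + 12)/8)*exp(I*pi/4) on |1000>, -sqrt(4 - 2*sqrt(2))/8 + sqrt(6*sqrt(2) + 12)/8 on |1100>, and 0 on every other basis state. Key observation: steps 1-6 multiply out to the identity, so the circuit reduces to the remaining gates.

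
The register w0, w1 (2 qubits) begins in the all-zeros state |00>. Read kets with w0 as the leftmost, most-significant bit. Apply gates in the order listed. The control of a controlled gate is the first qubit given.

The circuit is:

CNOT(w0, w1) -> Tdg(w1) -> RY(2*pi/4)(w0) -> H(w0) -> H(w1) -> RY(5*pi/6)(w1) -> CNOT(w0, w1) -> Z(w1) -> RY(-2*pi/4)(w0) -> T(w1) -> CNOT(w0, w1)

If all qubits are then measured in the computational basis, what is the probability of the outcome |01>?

The probability of measuring |01> is 3/8.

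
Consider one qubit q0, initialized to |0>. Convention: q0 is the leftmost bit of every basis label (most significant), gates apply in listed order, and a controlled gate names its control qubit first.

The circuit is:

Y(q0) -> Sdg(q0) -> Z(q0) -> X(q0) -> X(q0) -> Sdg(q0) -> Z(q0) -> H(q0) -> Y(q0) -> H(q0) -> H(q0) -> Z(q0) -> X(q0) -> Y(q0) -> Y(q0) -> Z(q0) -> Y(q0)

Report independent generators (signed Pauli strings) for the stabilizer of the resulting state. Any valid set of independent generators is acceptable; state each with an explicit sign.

The final state is stabilized by the group generated by -X; other independent generating sets are equally valid.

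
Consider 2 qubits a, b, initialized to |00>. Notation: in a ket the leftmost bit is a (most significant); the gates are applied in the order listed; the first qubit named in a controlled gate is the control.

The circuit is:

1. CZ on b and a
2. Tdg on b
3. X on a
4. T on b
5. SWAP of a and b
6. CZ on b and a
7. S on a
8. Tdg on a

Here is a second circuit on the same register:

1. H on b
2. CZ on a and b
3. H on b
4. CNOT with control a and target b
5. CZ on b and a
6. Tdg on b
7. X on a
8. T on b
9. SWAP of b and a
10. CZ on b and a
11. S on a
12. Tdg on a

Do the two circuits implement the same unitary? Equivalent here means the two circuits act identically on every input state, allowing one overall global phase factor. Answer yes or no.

Yes, they are equivalent — the unitaries differ by at most a global phase.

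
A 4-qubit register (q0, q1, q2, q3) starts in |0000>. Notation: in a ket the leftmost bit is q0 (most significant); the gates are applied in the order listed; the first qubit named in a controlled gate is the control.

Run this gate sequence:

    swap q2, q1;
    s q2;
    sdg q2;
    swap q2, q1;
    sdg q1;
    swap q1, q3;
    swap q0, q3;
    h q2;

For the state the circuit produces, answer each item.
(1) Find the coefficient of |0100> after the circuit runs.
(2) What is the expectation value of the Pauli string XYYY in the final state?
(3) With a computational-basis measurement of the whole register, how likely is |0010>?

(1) The final state's coefficient on |0100> equals 0. Key observation: steps 1-4 multiply out to the identity, so the circuit reduces to the remaining gates.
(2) The expectation value of XYYY is 0.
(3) Outcome |0010> occurs with probability 1/2.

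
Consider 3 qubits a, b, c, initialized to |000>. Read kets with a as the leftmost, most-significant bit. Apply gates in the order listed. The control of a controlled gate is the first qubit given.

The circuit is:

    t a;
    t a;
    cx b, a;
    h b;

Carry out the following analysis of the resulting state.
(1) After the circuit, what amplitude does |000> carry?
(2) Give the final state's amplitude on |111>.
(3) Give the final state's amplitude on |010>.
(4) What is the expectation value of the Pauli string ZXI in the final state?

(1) The amplitude on |000> is sqrt(2)/2.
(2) |111> carries amplitude 0 in the final state.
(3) |010> carries amplitude sqrt(2)/2 in the final state.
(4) The expectation value of ZXI is 1.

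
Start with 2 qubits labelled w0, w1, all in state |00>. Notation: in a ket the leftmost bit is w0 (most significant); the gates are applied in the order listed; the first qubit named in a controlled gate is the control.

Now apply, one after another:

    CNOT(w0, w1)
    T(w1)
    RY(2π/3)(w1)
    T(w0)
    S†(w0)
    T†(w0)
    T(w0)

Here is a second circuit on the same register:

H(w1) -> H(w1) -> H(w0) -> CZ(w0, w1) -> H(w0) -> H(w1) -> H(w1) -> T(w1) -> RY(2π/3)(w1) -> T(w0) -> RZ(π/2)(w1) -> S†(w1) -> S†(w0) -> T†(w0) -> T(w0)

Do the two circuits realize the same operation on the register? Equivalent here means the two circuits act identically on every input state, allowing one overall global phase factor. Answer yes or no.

No: there is an input state on which the two circuits produce genuinely different outputs (not merely differing by a phase).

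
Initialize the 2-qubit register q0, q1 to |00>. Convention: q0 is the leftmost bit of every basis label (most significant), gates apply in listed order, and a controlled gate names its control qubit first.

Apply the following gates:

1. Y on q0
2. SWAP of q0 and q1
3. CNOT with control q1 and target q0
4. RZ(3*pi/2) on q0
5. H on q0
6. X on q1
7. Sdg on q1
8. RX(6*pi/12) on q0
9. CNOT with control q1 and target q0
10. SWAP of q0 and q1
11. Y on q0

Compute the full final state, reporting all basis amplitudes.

The resulting statevector has amplitude 0 on |00>, 0 on |01>, sqrt(2)/2 on |10>, -sqrt(2)/2 on |11>.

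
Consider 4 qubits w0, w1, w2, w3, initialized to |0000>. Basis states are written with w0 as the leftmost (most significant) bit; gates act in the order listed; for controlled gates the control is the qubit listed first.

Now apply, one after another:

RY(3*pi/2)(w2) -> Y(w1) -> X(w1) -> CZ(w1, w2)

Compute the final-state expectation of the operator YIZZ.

The expectation value of YIZZ is 0.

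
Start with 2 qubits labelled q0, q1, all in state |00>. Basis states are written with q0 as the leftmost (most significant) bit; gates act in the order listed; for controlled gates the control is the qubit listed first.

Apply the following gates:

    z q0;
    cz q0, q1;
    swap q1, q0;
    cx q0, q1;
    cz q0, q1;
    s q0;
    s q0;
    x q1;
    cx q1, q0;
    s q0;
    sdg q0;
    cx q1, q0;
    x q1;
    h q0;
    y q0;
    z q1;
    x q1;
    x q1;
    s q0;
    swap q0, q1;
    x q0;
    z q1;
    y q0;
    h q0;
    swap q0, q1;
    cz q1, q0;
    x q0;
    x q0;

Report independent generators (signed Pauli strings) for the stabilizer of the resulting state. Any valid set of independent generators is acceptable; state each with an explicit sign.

One valid set of independent stabilizer generators is +YZ, +ZX (any independent generating set of the same group is equally correct). Key observation: steps 8-13 multiply out to the identity, so the circuit reduces to the remaining gates.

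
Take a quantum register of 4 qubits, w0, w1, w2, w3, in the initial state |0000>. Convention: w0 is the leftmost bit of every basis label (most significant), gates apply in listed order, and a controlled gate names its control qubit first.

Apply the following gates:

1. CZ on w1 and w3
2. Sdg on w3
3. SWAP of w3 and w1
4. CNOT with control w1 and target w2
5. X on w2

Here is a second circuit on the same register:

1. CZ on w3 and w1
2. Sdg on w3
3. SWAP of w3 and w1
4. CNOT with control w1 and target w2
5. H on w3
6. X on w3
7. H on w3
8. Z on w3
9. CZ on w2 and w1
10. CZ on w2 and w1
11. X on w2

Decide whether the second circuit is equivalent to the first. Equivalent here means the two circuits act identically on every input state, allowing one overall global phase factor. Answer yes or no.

Yes: on every input state the two circuits agree up to one overall phase factor.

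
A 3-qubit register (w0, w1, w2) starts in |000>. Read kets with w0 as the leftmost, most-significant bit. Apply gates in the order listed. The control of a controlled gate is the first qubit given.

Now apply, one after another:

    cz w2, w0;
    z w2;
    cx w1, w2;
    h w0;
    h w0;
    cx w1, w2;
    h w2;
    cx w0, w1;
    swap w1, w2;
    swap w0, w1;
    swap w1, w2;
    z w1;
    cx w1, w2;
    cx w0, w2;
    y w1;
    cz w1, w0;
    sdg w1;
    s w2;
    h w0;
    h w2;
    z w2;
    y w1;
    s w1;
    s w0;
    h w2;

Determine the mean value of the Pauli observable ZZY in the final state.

The observable ZZY averages to 1. Key observation: the block from step 3 through step 6 cancels to the identity and can be dropped.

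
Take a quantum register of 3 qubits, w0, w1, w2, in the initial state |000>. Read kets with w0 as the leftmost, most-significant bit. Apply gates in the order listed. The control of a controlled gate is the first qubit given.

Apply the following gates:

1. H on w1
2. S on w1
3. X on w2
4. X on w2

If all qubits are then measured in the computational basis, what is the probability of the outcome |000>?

The probability of measuring |000> is 1/2. Key observation: steps 3-4 multiply out to the identity, so the circuit reduces to the remaining gates.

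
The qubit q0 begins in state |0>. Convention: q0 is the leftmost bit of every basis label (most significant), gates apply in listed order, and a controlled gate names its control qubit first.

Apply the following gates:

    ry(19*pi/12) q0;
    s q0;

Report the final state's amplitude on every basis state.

The resulting statevector has amplitude -sqrt(sqrt(2) + 2)/4 - sqrt(6 - 3*sqrt(2))/4 on |0>, -I*sqrt(2 - sqrt(2))/4 + I*sqrt(3*sqrt(2) + 6)/4 on |1>.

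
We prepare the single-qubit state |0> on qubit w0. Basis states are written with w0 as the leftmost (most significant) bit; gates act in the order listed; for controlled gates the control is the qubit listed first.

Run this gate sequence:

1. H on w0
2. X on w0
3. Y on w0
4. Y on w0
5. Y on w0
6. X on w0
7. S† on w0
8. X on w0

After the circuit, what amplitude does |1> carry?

The amplitude on |1> is sqrt(2)*I/2.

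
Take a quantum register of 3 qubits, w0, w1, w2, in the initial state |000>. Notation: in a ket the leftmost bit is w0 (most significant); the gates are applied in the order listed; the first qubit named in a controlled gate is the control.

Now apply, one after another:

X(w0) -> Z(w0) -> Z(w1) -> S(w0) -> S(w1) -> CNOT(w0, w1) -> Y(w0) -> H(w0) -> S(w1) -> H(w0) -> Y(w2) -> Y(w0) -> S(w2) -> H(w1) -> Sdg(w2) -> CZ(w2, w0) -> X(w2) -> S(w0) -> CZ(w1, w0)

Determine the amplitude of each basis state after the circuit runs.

The resulting statevector has amplitude sqrt(2)/2 on |100>, sqrt(2)/2 on |110>, and 0 on every other basis state.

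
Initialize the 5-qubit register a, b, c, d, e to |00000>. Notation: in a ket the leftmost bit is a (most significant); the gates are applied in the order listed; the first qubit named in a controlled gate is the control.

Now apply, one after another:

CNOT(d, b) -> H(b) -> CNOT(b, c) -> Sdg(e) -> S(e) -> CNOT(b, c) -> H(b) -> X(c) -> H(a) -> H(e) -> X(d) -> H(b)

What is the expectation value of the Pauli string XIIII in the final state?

The expectation value of XIIII is 1. Key observation: gates 2-7 undo each other exactly, leaving only the rest of the circuit to track.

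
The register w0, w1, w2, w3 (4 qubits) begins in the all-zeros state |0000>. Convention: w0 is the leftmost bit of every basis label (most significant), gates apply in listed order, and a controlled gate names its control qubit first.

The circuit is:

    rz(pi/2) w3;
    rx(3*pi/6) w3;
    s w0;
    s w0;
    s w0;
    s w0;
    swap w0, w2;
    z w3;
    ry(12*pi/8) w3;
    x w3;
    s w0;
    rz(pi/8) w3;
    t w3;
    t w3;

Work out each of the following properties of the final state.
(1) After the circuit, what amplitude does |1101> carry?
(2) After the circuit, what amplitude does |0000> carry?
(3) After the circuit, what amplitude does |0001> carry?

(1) The final state's coefficient on |1101> equals 0. Key observation: steps 3-6 multiply out to the identity, so the circuit reduces to the remaining gates.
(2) The amplitude on |0000> is (-1 + I)*exp(11*I*pi/16)/2.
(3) The final state's coefficient on |0001> equals (-1 - I)*exp(5*I*pi/16)/2.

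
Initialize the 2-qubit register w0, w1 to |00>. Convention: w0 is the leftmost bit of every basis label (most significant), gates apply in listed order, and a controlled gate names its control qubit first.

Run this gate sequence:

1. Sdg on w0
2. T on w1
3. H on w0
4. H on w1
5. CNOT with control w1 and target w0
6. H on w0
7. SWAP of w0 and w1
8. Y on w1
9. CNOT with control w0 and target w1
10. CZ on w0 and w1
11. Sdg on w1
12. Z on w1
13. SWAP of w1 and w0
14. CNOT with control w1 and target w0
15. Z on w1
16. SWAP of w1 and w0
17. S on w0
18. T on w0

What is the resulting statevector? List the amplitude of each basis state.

The resulting statevector has amplitude 0 on |00>, -sqrt(2)/2 on |01>, 0 on |10>, sqrt(2)*exp(I*pi/4)/2 on |11>.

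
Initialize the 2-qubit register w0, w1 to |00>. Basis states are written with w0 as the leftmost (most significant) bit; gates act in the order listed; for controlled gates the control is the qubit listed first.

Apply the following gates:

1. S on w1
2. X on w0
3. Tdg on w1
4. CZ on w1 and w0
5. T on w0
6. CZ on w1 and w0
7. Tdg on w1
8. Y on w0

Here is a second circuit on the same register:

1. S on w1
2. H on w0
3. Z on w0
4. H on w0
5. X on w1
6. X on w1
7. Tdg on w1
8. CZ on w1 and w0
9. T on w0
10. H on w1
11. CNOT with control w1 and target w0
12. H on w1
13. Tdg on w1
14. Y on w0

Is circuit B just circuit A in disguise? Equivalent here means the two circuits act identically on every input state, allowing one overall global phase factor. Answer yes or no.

No — the two circuits implement different unitaries, even allowing a global phase.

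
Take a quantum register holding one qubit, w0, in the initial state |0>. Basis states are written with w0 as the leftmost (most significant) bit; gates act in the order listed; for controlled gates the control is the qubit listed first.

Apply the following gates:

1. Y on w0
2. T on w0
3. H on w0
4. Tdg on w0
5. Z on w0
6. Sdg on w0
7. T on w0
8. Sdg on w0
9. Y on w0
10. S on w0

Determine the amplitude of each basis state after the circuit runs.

The resulting statevector has amplitude -sqrt(2)*exp(I*pi/4)/2 on |0>, -sqrt(2)*exp(3*I*pi/4)/2 on |1>.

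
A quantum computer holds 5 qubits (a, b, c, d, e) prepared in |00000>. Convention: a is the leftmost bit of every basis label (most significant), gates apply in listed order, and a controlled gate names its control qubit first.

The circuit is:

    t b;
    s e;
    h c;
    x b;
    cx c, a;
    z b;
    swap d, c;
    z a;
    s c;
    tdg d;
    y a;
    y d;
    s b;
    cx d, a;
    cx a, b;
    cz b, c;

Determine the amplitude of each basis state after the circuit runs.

The final amplitudes are -sqrt(2)*exp(I*pi/4)/2 on |01000>, sqrt(2)*I/2 on |01010>, and 0 on every other basis state.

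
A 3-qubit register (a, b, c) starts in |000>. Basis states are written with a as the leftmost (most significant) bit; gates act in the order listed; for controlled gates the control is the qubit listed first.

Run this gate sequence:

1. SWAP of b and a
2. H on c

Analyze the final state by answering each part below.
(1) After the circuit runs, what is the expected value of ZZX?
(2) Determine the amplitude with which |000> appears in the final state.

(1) In the final state, ZZX has expectation 1.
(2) |000> carries amplitude sqrt(2)/2 in the final state.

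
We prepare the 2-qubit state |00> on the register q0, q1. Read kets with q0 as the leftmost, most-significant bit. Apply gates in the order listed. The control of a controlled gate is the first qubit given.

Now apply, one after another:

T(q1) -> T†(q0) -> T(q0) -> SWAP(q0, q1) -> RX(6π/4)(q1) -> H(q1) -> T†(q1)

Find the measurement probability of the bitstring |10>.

A full measurement returns |10> with probability 0.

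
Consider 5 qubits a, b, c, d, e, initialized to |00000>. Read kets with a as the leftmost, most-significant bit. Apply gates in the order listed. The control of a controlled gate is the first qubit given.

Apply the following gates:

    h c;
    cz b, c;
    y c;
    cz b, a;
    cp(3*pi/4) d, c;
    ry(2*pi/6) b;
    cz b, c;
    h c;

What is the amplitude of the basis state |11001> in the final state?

The final state's coefficient on |11001> equals 0.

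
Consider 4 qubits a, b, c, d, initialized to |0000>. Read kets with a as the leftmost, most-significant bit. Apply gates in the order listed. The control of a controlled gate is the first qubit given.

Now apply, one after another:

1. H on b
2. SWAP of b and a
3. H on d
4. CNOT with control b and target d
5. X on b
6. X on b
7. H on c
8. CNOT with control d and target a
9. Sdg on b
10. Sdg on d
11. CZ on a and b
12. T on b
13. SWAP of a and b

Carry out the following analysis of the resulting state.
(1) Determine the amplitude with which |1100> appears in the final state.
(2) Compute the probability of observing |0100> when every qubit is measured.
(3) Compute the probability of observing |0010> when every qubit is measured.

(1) The amplitude on |1100> is 0.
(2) A full measurement returns |0100> with probability 1/8.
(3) The probability of measuring |0010> is 1/8.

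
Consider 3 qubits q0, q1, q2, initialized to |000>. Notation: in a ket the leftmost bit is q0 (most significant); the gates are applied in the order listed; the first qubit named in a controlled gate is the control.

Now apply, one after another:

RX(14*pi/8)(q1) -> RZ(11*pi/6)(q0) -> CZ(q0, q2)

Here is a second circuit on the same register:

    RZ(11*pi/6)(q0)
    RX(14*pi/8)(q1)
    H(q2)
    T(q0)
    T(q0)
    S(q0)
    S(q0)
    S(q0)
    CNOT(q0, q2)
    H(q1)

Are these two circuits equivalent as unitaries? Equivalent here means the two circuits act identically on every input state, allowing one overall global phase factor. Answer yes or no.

No: there is an input state on which the two circuits produce genuinely different outputs (not merely differing by a phase).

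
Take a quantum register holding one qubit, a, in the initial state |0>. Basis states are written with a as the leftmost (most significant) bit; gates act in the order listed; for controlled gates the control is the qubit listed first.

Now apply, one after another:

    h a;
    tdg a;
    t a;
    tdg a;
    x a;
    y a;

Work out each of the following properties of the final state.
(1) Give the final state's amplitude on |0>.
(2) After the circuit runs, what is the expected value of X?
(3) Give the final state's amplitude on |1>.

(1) |0> carries amplitude -sqrt(2)*I/2 in the final state.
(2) The observable X averages to -sqrt(2)/2.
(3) The final state's coefficient on |1> equals sqrt(2)*exp(I*pi/4)/2.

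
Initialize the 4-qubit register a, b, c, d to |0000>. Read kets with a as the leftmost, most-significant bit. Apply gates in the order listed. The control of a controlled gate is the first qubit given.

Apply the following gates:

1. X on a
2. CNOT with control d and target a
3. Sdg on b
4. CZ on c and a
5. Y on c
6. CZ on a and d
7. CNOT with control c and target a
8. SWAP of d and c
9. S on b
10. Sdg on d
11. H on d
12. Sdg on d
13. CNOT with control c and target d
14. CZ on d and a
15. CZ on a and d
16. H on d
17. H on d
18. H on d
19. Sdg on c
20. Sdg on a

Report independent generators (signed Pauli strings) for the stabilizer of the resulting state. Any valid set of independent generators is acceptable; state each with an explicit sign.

The stabilizer group can be generated by -IIIY, +ZIII, +IZII, +IIZI, among other valid generating sets. Key observation: steps 16-17 multiply out to the identity, so the circuit reduces to the remaining gates.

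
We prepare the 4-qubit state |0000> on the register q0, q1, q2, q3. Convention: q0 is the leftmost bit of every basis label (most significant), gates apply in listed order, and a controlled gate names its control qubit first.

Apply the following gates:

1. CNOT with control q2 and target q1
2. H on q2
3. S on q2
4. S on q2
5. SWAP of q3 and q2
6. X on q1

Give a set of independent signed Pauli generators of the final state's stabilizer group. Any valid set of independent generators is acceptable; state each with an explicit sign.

The stabilizer group can be generated by -IIIX, +ZIII, -IZII, +IIZI, among other valid generating sets.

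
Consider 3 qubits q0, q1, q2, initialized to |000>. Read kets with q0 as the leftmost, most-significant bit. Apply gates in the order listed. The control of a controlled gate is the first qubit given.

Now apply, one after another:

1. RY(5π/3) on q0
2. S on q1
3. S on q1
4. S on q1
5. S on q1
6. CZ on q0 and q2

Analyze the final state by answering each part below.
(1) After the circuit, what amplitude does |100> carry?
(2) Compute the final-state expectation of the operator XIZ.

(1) |100> carries amplitude 1/2 in the final state. Key observation: the block from step 2 through step 5 cancels to the identity and can be dropped.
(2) The observable XIZ averages to -sqrt(3)/2.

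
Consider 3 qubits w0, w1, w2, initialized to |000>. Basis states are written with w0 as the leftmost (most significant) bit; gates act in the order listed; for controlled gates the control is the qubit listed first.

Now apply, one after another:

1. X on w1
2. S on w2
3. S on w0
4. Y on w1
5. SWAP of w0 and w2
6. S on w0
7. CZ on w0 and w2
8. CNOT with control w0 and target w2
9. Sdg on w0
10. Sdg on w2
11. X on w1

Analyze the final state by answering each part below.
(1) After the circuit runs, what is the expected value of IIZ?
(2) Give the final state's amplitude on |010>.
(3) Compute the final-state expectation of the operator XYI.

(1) In the final state, IIZ has expectation 1.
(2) |010> carries amplitude -I in the final state.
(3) In the final state, XYI has expectation 0.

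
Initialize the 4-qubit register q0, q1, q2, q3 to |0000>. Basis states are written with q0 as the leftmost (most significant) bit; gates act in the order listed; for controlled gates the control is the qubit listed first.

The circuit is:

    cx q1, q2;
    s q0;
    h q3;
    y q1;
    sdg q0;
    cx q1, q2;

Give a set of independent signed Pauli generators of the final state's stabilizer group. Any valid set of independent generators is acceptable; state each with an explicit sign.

The final state is stabilized by the group generated by +IIIX, +ZIII, -IZII, -IIZI; other independent generating sets are equally valid.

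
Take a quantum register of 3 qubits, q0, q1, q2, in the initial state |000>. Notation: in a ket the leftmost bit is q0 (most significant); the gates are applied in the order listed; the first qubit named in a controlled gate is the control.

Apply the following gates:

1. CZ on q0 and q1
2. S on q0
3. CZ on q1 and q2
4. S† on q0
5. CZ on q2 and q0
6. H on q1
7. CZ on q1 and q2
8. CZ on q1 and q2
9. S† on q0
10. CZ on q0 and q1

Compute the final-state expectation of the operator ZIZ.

The observable ZIZ averages to 1.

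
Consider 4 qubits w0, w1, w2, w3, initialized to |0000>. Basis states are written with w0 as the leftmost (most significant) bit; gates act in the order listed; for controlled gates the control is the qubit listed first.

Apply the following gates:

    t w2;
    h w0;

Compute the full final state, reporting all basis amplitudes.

After the circuit, the state carries amplitude sqrt(2)/2 on |0000>, sqrt(2)/2 on |1000>, and 0 on every other basis state.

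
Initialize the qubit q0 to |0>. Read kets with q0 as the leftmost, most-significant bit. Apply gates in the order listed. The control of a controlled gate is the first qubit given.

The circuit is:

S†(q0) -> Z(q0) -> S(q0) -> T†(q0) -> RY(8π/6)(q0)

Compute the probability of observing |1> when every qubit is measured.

Outcome |1> occurs with probability 3/4.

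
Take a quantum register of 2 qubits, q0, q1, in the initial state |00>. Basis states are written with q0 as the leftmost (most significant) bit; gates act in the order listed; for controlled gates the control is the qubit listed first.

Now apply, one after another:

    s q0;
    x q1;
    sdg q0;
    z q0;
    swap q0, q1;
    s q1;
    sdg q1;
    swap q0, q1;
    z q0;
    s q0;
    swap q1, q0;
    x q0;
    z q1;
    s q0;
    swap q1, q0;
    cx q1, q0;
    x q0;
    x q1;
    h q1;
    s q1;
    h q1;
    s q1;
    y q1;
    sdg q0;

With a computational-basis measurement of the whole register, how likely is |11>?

Outcome |11> occurs with probability 1/2. Key observation: steps 3-10 multiply out to the identity, so the circuit reduces to the remaining gates.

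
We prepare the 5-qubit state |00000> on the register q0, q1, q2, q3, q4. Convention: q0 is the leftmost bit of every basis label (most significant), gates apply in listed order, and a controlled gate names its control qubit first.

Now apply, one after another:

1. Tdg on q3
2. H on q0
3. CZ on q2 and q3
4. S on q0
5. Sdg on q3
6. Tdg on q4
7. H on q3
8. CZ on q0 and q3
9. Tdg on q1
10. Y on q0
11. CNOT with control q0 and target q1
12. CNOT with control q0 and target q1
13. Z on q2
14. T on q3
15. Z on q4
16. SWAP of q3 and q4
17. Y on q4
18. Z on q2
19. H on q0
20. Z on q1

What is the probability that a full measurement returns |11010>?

Outcome |11010> occurs with probability 0.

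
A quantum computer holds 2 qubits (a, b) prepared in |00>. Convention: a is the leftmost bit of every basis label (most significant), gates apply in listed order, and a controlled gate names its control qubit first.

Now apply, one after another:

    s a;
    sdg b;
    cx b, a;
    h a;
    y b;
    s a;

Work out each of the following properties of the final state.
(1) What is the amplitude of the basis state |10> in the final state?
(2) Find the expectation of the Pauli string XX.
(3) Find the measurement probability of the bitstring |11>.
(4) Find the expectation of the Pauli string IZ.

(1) |10> carries amplitude 0 in the final state.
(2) The expectation value of XX is 0.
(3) The probability of measuring |11> is 1/2.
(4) The expectation value of IZ is -1.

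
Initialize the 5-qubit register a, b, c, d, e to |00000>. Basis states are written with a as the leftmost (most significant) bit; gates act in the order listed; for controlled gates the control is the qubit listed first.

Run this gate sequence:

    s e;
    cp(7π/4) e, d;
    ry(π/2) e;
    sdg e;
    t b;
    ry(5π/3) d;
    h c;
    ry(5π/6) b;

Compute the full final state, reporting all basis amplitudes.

The resulting statevector has amplitude -3*sqrt(2)/16 + sqrt(6)/16 on |00000>, I*(-sqrt(6) + 3*sqrt(2))/16 on |00001>, -sqrt(2)/16 + sqrt(6)/16 on |00010>, I*(-sqrt(6) + sqrt(2))/16 on |00011>, -3*sqrt(2)/16 + sqrt(6)/16 on |00100>, I*(-sqrt(6) + 3*sqrt(2))/16 on |00101>, -sqrt(2)/16 + sqrt(6)/16 on |00110>, I*(-sqrt(6) + sqrt(2))/16 on |00111>, -3*sqrt(2)/16 - sqrt(6)/16 on |01000>, I*(sqrt(6) + 3*sqrt(2))/16 on |01001>, sqrt(2)/16 + sqrt(6)/16 on |01010>, I*(-sqrt(6) - sqrt(2))/16 on |01011>, -3*sqrt(2)/16 - sqrt(6)/16 on |01100>, I*(sqrt(6) + 3*sqrt(2))/16 on |01101>, sqrt(2)/16 + sqrt(6)/16 on |01110>, I*(-sqrt(6) - sqrt(2))/16 on |01111>, 0 on |10000>, 0 on |10001>, 0 on |10010>, 0 on |10011>, 0 on |10100>, 0 on |10101>, 0 on |10110>, 0 on |10111>, 0 on |11000>, 0 on |11001>, 0 on |11010>, 0 on |11011>, 0 on |11100>, 0 on |11101>, 0 on |11110>, 0 on |11111>.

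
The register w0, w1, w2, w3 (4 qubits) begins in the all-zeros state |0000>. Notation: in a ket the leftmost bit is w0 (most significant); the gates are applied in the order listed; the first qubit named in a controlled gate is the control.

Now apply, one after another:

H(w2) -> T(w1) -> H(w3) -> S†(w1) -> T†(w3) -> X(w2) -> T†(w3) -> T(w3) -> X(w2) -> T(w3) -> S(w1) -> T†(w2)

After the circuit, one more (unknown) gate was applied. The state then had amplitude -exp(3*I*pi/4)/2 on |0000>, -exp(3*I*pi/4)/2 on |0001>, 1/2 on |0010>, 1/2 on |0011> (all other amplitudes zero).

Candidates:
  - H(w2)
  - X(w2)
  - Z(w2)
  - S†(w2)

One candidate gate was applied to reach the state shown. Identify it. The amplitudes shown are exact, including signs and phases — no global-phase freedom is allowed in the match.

The applied gate was X(w2). Key observation: steps 4-11 multiply out to the identity, so the circuit reduces to the remaining gates.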